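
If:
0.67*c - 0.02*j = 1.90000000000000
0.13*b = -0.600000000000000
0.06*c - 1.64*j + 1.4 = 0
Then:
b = -4.62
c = 2.86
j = 0.96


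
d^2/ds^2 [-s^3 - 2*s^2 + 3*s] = -6*s - 4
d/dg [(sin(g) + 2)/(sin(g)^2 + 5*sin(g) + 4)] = (-4*sin(g) + cos(g)^2 - 7)*cos(g)/(sin(g)^2 + 5*sin(g) + 4)^2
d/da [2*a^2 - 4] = 4*a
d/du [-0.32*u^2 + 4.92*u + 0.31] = 4.92 - 0.64*u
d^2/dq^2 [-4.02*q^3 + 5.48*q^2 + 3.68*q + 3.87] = 10.96 - 24.12*q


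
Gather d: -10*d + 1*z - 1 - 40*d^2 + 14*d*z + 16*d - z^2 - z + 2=-40*d^2 + d*(14*z + 6) - z^2 + 1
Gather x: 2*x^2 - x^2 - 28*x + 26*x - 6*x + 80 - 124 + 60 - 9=x^2 - 8*x + 7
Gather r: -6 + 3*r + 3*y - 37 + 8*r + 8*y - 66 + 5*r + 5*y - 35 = 16*r + 16*y - 144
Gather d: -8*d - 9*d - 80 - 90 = -17*d - 170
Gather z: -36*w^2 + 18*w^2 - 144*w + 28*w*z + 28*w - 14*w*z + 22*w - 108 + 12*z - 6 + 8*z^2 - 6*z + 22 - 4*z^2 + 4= -18*w^2 - 94*w + 4*z^2 + z*(14*w + 6) - 88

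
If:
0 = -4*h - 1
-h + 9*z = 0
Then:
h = -1/4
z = -1/36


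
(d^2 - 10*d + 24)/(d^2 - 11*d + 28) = (d - 6)/(d - 7)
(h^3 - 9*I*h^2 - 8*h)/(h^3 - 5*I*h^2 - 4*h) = (h - 8*I)/(h - 4*I)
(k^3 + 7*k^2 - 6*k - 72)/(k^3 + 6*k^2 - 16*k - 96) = (k - 3)/(k - 4)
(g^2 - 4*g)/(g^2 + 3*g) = (g - 4)/(g + 3)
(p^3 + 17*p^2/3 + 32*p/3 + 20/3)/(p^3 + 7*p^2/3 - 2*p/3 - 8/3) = (3*p^2 + 11*p + 10)/(3*p^2 + p - 4)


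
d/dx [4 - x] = -1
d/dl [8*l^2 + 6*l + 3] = 16*l + 6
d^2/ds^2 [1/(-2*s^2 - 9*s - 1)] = 2*(4*s^2 + 18*s - (4*s + 9)^2 + 2)/(2*s^2 + 9*s + 1)^3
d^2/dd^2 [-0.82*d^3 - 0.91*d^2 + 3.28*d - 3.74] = -4.92*d - 1.82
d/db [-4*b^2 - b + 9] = -8*b - 1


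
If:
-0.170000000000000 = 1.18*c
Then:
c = -0.14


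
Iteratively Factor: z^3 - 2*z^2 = (z)*(z^2 - 2*z) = z^2*(z - 2)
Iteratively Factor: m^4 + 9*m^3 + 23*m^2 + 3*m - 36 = (m + 3)*(m^3 + 6*m^2 + 5*m - 12) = (m + 3)*(m + 4)*(m^2 + 2*m - 3) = (m + 3)^2*(m + 4)*(m - 1)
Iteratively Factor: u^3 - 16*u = (u)*(u^2 - 16) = u*(u - 4)*(u + 4)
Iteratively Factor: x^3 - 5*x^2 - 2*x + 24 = (x + 2)*(x^2 - 7*x + 12) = (x - 4)*(x + 2)*(x - 3)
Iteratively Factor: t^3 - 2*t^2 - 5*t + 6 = (t + 2)*(t^2 - 4*t + 3) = (t - 3)*(t + 2)*(t - 1)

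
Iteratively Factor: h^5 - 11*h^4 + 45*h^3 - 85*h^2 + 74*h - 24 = (h - 2)*(h^4 - 9*h^3 + 27*h^2 - 31*h + 12) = (h - 2)*(h - 1)*(h^3 - 8*h^2 + 19*h - 12) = (h - 3)*(h - 2)*(h - 1)*(h^2 - 5*h + 4) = (h - 3)*(h - 2)*(h - 1)^2*(h - 4)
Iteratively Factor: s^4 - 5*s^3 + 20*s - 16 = (s - 1)*(s^3 - 4*s^2 - 4*s + 16) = (s - 1)*(s + 2)*(s^2 - 6*s + 8) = (s - 2)*(s - 1)*(s + 2)*(s - 4)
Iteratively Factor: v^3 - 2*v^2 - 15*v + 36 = (v - 3)*(v^2 + v - 12) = (v - 3)*(v + 4)*(v - 3)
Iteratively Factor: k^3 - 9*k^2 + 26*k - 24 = (k - 2)*(k^2 - 7*k + 12) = (k - 4)*(k - 2)*(k - 3)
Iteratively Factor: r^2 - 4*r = (r - 4)*(r)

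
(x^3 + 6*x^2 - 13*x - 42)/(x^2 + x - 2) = (x^2 + 4*x - 21)/(x - 1)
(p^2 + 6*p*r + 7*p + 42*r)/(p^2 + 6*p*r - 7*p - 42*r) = (p + 7)/(p - 7)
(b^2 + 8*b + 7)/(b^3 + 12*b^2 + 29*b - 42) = (b + 1)/(b^2 + 5*b - 6)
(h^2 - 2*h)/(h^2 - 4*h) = (h - 2)/(h - 4)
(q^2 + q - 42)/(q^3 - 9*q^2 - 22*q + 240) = (q + 7)/(q^2 - 3*q - 40)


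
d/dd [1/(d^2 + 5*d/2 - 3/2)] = 2*(-4*d - 5)/(2*d^2 + 5*d - 3)^2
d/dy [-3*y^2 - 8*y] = -6*y - 8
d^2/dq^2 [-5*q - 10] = 0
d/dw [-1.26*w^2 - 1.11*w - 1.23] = -2.52*w - 1.11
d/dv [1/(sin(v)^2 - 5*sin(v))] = (5 - 2*sin(v))*cos(v)/((sin(v) - 5)^2*sin(v)^2)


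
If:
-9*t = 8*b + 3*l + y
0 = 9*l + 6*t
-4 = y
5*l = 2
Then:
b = 41/40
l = 2/5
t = -3/5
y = -4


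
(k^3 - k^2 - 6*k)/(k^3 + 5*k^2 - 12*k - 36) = k/(k + 6)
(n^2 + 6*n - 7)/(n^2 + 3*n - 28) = (n - 1)/(n - 4)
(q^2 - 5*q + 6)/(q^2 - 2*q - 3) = (q - 2)/(q + 1)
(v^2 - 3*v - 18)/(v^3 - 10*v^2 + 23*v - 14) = (v^2 - 3*v - 18)/(v^3 - 10*v^2 + 23*v - 14)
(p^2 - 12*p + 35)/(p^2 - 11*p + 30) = (p - 7)/(p - 6)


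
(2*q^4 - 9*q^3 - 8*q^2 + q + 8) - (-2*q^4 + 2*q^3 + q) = 4*q^4 - 11*q^3 - 8*q^2 + 8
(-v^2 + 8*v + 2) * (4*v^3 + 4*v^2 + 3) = -4*v^5 + 28*v^4 + 40*v^3 + 5*v^2 + 24*v + 6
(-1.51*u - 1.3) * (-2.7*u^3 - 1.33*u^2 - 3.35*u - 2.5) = 4.077*u^4 + 5.5183*u^3 + 6.7875*u^2 + 8.13*u + 3.25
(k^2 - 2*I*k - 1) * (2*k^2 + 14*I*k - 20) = 2*k^4 + 10*I*k^3 + 6*k^2 + 26*I*k + 20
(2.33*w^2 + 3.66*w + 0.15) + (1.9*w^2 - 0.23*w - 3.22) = 4.23*w^2 + 3.43*w - 3.07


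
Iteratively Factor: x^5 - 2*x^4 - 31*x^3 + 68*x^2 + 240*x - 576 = (x - 3)*(x^4 + x^3 - 28*x^2 - 16*x + 192) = (x - 3)*(x + 4)*(x^3 - 3*x^2 - 16*x + 48) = (x - 4)*(x - 3)*(x + 4)*(x^2 + x - 12) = (x - 4)*(x - 3)^2*(x + 4)*(x + 4)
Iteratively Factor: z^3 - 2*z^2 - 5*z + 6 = (z - 1)*(z^2 - z - 6) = (z - 1)*(z + 2)*(z - 3)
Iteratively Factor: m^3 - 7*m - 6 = (m - 3)*(m^2 + 3*m + 2) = (m - 3)*(m + 2)*(m + 1)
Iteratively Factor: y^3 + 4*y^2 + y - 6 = (y + 3)*(y^2 + y - 2) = (y + 2)*(y + 3)*(y - 1)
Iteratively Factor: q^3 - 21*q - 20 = (q + 1)*(q^2 - q - 20) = (q - 5)*(q + 1)*(q + 4)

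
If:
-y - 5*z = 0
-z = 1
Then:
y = 5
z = -1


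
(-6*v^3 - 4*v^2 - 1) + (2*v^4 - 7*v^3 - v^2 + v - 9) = 2*v^4 - 13*v^3 - 5*v^2 + v - 10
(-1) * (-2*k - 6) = 2*k + 6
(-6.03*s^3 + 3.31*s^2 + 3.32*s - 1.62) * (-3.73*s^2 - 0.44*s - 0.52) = 22.4919*s^5 - 9.6931*s^4 - 10.7044*s^3 + 2.8606*s^2 - 1.0136*s + 0.8424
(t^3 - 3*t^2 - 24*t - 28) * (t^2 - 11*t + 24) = t^5 - 14*t^4 + 33*t^3 + 164*t^2 - 268*t - 672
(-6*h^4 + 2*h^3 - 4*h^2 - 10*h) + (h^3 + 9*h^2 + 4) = -6*h^4 + 3*h^3 + 5*h^2 - 10*h + 4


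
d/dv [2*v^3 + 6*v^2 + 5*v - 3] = 6*v^2 + 12*v + 5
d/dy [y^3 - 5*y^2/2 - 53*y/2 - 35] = 3*y^2 - 5*y - 53/2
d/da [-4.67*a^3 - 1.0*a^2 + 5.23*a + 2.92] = -14.01*a^2 - 2.0*a + 5.23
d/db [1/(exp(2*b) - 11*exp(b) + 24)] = (11 - 2*exp(b))*exp(b)/(exp(2*b) - 11*exp(b) + 24)^2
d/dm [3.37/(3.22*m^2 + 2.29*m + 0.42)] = (-21.7028*m - 7.7173)/(3.22*m^2 + 2.29*m + 0.42)^2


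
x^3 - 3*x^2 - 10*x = x*(x - 5)*(x + 2)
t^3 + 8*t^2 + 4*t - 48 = (t - 2)*(t + 4)*(t + 6)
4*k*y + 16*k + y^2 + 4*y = (4*k + y)*(y + 4)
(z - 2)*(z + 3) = z^2 + z - 6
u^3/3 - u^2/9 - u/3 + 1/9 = (u/3 + 1/3)*(u - 1)*(u - 1/3)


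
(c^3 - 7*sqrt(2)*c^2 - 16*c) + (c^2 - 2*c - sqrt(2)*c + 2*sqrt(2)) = c^3 - 7*sqrt(2)*c^2 + c^2 - 18*c - sqrt(2)*c + 2*sqrt(2)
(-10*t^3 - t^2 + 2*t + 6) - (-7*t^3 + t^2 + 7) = -3*t^3 - 2*t^2 + 2*t - 1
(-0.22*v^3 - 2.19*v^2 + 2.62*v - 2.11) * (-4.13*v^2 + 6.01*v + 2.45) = 0.9086*v^5 + 7.7225*v^4 - 24.5215*v^3 + 19.095*v^2 - 6.2621*v - 5.1695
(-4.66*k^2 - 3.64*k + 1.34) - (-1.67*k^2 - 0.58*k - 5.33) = -2.99*k^2 - 3.06*k + 6.67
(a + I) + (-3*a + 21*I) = -2*a + 22*I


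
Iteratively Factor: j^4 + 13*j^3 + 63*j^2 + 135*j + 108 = (j + 4)*(j^3 + 9*j^2 + 27*j + 27) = (j + 3)*(j + 4)*(j^2 + 6*j + 9) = (j + 3)^2*(j + 4)*(j + 3)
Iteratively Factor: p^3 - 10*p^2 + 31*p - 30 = (p - 2)*(p^2 - 8*p + 15) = (p - 3)*(p - 2)*(p - 5)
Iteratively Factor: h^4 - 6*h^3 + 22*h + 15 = (h + 1)*(h^3 - 7*h^2 + 7*h + 15) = (h - 3)*(h + 1)*(h^2 - 4*h - 5) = (h - 3)*(h + 1)^2*(h - 5)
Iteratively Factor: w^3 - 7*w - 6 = (w - 3)*(w^2 + 3*w + 2) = (w - 3)*(w + 2)*(w + 1)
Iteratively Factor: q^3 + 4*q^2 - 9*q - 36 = (q + 3)*(q^2 + q - 12) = (q - 3)*(q + 3)*(q + 4)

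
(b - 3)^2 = b^2 - 6*b + 9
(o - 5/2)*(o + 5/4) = o^2 - 5*o/4 - 25/8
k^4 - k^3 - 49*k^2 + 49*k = k*(k - 7)*(k - 1)*(k + 7)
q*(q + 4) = q^2 + 4*q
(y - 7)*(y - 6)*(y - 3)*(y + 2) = y^4 - 14*y^3 + 49*y^2 + 36*y - 252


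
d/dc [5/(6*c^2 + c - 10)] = 5*(-12*c - 1)/(6*c^2 + c - 10)^2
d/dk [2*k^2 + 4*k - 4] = 4*k + 4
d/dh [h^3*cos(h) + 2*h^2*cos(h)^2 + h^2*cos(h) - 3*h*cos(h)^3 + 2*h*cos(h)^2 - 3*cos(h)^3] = -h^3*sin(h) - h^2*sin(h) - 2*h^2*sin(2*h) + 3*h^2*cos(h) + 9*h*sin(h)*cos(h)^2 - 2*h*sin(2*h) + 4*h*cos(h)^2 + 2*h*cos(h) + 9*sin(h)*cos(h)^2 - 3*cos(h)^3 + 2*cos(h)^2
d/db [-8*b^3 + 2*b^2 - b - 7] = -24*b^2 + 4*b - 1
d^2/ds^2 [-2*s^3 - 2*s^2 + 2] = -12*s - 4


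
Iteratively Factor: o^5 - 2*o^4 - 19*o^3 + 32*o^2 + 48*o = (o - 3)*(o^4 + o^3 - 16*o^2 - 16*o) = (o - 3)*(o + 1)*(o^3 - 16*o) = (o - 4)*(o - 3)*(o + 1)*(o^2 + 4*o) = (o - 4)*(o - 3)*(o + 1)*(o + 4)*(o)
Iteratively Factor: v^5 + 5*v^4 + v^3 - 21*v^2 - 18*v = (v + 1)*(v^4 + 4*v^3 - 3*v^2 - 18*v) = (v + 1)*(v + 3)*(v^3 + v^2 - 6*v) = v*(v + 1)*(v + 3)*(v^2 + v - 6) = v*(v + 1)*(v + 3)^2*(v - 2)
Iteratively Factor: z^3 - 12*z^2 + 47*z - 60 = (z - 5)*(z^2 - 7*z + 12) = (z - 5)*(z - 3)*(z - 4)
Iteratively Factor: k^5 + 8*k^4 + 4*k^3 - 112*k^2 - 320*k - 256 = (k + 4)*(k^4 + 4*k^3 - 12*k^2 - 64*k - 64) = (k + 4)^2*(k^3 - 12*k - 16) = (k - 4)*(k + 4)^2*(k^2 + 4*k + 4) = (k - 4)*(k + 2)*(k + 4)^2*(k + 2)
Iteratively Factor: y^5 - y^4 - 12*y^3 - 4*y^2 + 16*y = (y)*(y^4 - y^3 - 12*y^2 - 4*y + 16) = y*(y + 2)*(y^3 - 3*y^2 - 6*y + 8) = y*(y - 1)*(y + 2)*(y^2 - 2*y - 8) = y*(y - 4)*(y - 1)*(y + 2)*(y + 2)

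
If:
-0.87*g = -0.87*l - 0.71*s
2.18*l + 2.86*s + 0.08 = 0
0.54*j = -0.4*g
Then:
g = -0.495834651481599*s - 0.036697247706422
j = 0.367284927023406*s + 0.0271831464492015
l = -1.31192660550459*s - 0.036697247706422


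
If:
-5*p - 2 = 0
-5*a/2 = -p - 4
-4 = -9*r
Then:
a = 36/25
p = -2/5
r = 4/9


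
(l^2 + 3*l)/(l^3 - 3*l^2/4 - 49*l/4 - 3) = 4*l/(4*l^2 - 15*l - 4)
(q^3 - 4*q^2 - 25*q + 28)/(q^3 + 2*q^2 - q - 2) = (q^2 - 3*q - 28)/(q^2 + 3*q + 2)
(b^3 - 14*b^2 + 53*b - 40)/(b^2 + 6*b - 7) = (b^2 - 13*b + 40)/(b + 7)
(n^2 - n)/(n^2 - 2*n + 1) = n/(n - 1)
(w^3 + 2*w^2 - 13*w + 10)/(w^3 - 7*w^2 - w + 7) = (w^2 + 3*w - 10)/(w^2 - 6*w - 7)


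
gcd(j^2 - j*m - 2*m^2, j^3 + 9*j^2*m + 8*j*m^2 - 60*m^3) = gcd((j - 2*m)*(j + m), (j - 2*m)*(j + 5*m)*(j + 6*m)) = j - 2*m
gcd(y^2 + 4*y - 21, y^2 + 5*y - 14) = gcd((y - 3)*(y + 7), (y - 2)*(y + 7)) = y + 7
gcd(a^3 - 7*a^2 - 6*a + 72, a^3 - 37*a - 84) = a + 3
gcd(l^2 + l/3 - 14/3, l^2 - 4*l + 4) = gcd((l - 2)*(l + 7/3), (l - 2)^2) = l - 2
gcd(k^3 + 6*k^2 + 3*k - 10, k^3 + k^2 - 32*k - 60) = k^2 + 7*k + 10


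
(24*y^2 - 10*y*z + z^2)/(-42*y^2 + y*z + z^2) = (-4*y + z)/(7*y + z)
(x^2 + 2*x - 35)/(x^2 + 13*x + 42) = (x - 5)/(x + 6)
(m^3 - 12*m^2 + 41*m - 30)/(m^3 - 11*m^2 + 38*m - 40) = (m^2 - 7*m + 6)/(m^2 - 6*m + 8)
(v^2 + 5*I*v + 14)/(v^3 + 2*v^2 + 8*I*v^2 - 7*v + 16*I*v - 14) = (v - 2*I)/(v^2 + v*(2 + I) + 2*I)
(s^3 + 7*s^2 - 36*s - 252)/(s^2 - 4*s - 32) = (-s^3 - 7*s^2 + 36*s + 252)/(-s^2 + 4*s + 32)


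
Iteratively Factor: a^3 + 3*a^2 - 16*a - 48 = (a + 3)*(a^2 - 16) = (a - 4)*(a + 3)*(a + 4)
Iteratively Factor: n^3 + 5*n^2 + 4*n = (n)*(n^2 + 5*n + 4) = n*(n + 4)*(n + 1)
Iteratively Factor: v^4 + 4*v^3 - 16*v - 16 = (v + 2)*(v^3 + 2*v^2 - 4*v - 8) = (v + 2)^2*(v^2 - 4) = (v - 2)*(v + 2)^2*(v + 2)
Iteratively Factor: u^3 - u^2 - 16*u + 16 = (u + 4)*(u^2 - 5*u + 4) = (u - 4)*(u + 4)*(u - 1)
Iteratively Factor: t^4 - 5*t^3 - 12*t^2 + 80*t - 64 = (t + 4)*(t^3 - 9*t^2 + 24*t - 16) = (t - 4)*(t + 4)*(t^2 - 5*t + 4) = (t - 4)*(t - 1)*(t + 4)*(t - 4)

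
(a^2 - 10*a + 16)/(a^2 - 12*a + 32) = (a - 2)/(a - 4)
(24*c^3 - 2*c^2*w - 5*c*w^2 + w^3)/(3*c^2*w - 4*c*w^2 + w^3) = (-8*c^2 - 2*c*w + w^2)/(w*(-c + w))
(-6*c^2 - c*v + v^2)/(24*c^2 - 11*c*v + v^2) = (2*c + v)/(-8*c + v)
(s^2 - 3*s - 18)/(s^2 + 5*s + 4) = (s^2 - 3*s - 18)/(s^2 + 5*s + 4)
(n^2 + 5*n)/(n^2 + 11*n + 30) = n/(n + 6)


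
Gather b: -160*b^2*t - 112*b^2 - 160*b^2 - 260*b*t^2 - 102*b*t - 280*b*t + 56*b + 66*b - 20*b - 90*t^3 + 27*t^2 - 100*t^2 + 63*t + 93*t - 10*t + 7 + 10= b^2*(-160*t - 272) + b*(-260*t^2 - 382*t + 102) - 90*t^3 - 73*t^2 + 146*t + 17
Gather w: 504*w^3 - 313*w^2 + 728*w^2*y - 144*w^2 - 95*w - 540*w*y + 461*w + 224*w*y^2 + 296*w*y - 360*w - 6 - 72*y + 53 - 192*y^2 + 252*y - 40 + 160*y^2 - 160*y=504*w^3 + w^2*(728*y - 457) + w*(224*y^2 - 244*y + 6) - 32*y^2 + 20*y + 7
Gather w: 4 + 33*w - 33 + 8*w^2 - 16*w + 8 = 8*w^2 + 17*w - 21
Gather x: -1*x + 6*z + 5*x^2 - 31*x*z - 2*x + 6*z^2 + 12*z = 5*x^2 + x*(-31*z - 3) + 6*z^2 + 18*z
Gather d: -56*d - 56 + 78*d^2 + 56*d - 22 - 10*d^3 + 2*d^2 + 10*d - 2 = -10*d^3 + 80*d^2 + 10*d - 80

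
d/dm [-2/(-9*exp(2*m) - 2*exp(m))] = 4*(-9*exp(m) - 1)*exp(-m)/(9*exp(m) + 2)^2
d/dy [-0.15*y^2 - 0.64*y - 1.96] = -0.3*y - 0.64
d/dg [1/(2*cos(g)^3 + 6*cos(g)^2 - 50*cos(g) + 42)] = (3*cos(g)^2 + 6*cos(g) - 25)*sin(g)/(2*(cos(g)^3 + 3*cos(g)^2 - 25*cos(g) + 21)^2)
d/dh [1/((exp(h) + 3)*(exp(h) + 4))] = (-2*exp(h) - 7)*exp(h)/(exp(4*h) + 14*exp(3*h) + 73*exp(2*h) + 168*exp(h) + 144)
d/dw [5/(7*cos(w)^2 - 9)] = 140*sin(2*w)/(11 - 7*cos(2*w))^2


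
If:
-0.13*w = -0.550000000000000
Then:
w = 4.23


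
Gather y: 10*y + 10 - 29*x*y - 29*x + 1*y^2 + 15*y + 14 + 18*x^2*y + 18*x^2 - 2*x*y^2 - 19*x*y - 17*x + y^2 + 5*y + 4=18*x^2 - 46*x + y^2*(2 - 2*x) + y*(18*x^2 - 48*x + 30) + 28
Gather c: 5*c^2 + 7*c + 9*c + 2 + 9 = 5*c^2 + 16*c + 11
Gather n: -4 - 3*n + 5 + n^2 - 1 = n^2 - 3*n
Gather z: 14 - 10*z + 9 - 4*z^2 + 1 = -4*z^2 - 10*z + 24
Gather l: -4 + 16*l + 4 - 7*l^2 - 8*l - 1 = -7*l^2 + 8*l - 1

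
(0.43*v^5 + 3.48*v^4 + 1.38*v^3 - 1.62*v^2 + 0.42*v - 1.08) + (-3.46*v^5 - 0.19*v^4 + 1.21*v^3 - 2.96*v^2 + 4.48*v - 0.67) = -3.03*v^5 + 3.29*v^4 + 2.59*v^3 - 4.58*v^2 + 4.9*v - 1.75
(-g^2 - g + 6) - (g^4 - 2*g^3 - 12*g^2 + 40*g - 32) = -g^4 + 2*g^3 + 11*g^2 - 41*g + 38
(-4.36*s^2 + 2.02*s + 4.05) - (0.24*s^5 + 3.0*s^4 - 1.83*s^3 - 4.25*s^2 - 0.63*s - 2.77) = -0.24*s^5 - 3.0*s^4 + 1.83*s^3 - 0.11*s^2 + 2.65*s + 6.82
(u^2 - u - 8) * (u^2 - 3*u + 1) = u^4 - 4*u^3 - 4*u^2 + 23*u - 8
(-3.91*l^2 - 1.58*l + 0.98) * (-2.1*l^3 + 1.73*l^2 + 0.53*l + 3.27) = 8.211*l^5 - 3.4463*l^4 - 6.8637*l^3 - 11.9277*l^2 - 4.6472*l + 3.2046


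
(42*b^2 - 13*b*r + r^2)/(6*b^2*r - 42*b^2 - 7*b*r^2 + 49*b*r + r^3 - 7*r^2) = (-7*b + r)/(-b*r + 7*b + r^2 - 7*r)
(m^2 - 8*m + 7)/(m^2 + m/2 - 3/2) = 2*(m - 7)/(2*m + 3)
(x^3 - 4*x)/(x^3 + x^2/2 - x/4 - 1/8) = 8*x*(x^2 - 4)/(8*x^3 + 4*x^2 - 2*x - 1)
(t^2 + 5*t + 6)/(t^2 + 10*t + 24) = (t^2 + 5*t + 6)/(t^2 + 10*t + 24)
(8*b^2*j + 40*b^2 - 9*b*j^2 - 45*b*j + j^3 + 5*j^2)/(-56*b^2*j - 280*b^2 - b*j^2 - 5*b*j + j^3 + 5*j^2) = (-b + j)/(7*b + j)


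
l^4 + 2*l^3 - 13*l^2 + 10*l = l*(l - 2)*(l - 1)*(l + 5)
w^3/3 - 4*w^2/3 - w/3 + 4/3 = (w/3 + 1/3)*(w - 4)*(w - 1)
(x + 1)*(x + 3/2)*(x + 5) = x^3 + 15*x^2/2 + 14*x + 15/2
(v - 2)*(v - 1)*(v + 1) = v^3 - 2*v^2 - v + 2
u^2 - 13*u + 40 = (u - 8)*(u - 5)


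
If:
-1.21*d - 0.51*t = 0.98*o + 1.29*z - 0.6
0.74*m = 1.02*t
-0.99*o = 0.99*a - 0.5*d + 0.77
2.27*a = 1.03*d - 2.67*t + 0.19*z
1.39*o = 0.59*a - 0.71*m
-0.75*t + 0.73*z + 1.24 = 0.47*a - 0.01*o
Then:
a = 0.24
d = 1.71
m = 0.51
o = -0.16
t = 0.37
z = -1.16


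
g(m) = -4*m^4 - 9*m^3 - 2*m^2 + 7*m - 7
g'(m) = -16*m^3 - 27*m^2 - 4*m + 7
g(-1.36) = -11.26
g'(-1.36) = 2.75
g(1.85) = -104.73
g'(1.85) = -194.11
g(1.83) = -100.90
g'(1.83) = -188.80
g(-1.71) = -14.02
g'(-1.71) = 14.89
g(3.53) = -1024.19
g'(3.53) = -1047.36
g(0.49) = -5.34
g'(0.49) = -3.33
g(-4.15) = -613.69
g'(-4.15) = 702.17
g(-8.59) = -16288.88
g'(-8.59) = 8190.52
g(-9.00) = -19915.00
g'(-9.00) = 9520.00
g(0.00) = -7.00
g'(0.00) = 7.00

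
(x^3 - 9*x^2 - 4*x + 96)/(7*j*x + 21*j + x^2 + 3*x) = (x^2 - 12*x + 32)/(7*j + x)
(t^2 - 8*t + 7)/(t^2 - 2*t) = (t^2 - 8*t + 7)/(t*(t - 2))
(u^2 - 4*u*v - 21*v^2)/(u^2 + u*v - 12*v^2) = (u^2 - 4*u*v - 21*v^2)/(u^2 + u*v - 12*v^2)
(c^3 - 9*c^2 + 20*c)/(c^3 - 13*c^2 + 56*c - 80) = c/(c - 4)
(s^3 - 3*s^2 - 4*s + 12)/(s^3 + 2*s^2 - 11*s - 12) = (s^2 - 4)/(s^2 + 5*s + 4)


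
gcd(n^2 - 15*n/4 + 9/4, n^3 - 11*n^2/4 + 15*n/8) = 1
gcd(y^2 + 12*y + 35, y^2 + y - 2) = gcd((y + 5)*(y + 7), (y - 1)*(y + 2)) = 1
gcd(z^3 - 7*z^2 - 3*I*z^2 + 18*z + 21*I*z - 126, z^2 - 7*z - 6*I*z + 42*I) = z^2 + z*(-7 - 6*I) + 42*I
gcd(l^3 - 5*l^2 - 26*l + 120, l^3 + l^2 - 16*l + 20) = l + 5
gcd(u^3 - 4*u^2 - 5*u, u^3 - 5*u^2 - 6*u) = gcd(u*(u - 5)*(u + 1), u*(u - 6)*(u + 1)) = u^2 + u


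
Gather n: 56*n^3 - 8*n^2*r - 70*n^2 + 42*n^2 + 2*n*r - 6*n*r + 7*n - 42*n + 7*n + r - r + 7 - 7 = 56*n^3 + n^2*(-8*r - 28) + n*(-4*r - 28)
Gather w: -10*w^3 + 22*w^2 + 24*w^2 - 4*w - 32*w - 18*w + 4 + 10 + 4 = -10*w^3 + 46*w^2 - 54*w + 18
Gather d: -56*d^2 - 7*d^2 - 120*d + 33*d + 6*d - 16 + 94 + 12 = -63*d^2 - 81*d + 90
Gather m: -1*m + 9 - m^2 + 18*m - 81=-m^2 + 17*m - 72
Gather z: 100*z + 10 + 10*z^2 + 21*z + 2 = 10*z^2 + 121*z + 12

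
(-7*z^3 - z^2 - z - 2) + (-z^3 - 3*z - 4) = -8*z^3 - z^2 - 4*z - 6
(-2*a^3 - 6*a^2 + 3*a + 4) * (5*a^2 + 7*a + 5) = -10*a^5 - 44*a^4 - 37*a^3 + 11*a^2 + 43*a + 20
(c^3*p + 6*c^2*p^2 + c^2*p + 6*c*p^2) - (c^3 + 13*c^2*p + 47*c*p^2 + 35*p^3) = c^3*p - c^3 + 6*c^2*p^2 - 12*c^2*p - 41*c*p^2 - 35*p^3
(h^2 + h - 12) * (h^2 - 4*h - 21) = h^4 - 3*h^3 - 37*h^2 + 27*h + 252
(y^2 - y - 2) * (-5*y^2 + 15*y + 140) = -5*y^4 + 20*y^3 + 135*y^2 - 170*y - 280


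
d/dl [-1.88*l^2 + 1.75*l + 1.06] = 1.75 - 3.76*l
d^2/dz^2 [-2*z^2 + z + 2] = -4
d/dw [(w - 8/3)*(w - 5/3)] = 2*w - 13/3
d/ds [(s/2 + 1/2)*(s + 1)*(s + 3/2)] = (s + 1)*(3*s + 4)/2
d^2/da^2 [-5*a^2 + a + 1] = -10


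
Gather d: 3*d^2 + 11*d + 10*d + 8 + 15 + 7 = 3*d^2 + 21*d + 30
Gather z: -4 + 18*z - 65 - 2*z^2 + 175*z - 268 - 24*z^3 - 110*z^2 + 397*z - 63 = -24*z^3 - 112*z^2 + 590*z - 400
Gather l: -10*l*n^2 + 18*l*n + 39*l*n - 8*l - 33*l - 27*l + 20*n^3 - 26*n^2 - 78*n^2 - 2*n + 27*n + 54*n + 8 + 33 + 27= l*(-10*n^2 + 57*n - 68) + 20*n^3 - 104*n^2 + 79*n + 68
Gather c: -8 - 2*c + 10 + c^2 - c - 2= c^2 - 3*c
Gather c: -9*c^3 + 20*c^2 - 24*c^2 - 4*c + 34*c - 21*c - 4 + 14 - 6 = -9*c^3 - 4*c^2 + 9*c + 4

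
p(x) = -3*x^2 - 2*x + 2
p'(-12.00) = 70.00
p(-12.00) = -406.00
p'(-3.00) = 16.00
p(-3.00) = -19.00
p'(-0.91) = 3.46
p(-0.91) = 1.34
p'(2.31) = -15.86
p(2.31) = -18.63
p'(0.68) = -6.08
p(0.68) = -0.75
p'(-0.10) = -1.40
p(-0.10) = 2.17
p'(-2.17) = 11.02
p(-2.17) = -7.79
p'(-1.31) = 5.86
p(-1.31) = -0.53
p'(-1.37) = 6.22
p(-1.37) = -0.89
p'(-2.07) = 10.42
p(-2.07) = -6.71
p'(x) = -6*x - 2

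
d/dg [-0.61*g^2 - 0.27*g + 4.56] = -1.22*g - 0.27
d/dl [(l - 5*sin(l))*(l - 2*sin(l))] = -7*l*cos(l) + 2*l - 7*sin(l) + 10*sin(2*l)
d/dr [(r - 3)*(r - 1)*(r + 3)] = 3*r^2 - 2*r - 9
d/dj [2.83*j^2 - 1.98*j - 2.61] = 5.66*j - 1.98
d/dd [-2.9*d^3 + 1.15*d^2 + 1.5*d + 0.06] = -8.7*d^2 + 2.3*d + 1.5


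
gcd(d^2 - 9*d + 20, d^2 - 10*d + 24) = d - 4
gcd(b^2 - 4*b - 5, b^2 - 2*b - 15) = b - 5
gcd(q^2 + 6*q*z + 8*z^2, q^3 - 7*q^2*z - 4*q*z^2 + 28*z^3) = q + 2*z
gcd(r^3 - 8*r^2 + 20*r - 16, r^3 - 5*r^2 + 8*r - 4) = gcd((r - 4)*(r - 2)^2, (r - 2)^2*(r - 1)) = r^2 - 4*r + 4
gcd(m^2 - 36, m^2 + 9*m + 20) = 1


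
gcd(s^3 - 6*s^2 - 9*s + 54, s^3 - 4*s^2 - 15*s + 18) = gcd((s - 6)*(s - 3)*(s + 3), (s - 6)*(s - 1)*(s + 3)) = s^2 - 3*s - 18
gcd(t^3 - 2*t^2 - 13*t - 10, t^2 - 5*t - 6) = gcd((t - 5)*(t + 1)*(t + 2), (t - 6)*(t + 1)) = t + 1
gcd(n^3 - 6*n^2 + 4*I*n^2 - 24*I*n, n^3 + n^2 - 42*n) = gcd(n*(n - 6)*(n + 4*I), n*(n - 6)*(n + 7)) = n^2 - 6*n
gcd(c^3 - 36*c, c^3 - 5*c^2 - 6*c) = c^2 - 6*c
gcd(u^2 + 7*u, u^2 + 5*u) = u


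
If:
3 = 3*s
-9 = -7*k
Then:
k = 9/7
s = 1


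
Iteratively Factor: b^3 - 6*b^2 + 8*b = (b)*(b^2 - 6*b + 8) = b*(b - 4)*(b - 2)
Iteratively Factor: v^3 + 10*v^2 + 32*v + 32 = (v + 2)*(v^2 + 8*v + 16) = (v + 2)*(v + 4)*(v + 4)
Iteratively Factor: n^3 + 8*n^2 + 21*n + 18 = (n + 3)*(n^2 + 5*n + 6) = (n + 3)^2*(n + 2)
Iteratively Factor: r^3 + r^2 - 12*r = (r + 4)*(r^2 - 3*r) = r*(r + 4)*(r - 3)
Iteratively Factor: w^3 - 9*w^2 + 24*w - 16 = (w - 4)*(w^2 - 5*w + 4) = (w - 4)*(w - 1)*(w - 4)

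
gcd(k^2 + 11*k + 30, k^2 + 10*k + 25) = k + 5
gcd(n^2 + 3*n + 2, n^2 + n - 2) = n + 2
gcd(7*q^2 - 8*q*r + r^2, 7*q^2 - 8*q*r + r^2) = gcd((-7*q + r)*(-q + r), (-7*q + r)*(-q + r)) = 7*q^2 - 8*q*r + r^2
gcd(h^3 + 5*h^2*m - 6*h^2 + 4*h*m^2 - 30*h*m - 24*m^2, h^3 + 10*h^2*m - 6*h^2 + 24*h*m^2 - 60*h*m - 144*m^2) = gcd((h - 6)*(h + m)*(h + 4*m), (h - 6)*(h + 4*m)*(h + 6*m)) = h^2 + 4*h*m - 6*h - 24*m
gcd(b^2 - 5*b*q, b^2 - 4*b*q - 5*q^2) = -b + 5*q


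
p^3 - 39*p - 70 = (p - 7)*(p + 2)*(p + 5)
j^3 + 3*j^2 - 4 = (j - 1)*(j + 2)^2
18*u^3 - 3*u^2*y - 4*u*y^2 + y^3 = (-3*u + y)^2*(2*u + y)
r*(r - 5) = r^2 - 5*r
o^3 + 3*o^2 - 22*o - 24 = (o - 4)*(o + 1)*(o + 6)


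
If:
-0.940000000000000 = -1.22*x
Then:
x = 0.77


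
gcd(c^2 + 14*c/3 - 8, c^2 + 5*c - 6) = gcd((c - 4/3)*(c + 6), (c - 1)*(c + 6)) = c + 6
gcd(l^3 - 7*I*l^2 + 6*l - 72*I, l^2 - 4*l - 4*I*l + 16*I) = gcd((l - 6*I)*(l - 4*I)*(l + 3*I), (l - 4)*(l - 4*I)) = l - 4*I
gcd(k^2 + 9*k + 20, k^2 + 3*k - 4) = k + 4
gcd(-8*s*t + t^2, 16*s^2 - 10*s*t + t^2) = 8*s - t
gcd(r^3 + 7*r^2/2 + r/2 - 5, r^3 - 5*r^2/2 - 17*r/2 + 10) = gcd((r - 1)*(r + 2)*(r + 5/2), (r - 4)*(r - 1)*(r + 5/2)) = r^2 + 3*r/2 - 5/2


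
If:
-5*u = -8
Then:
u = 8/5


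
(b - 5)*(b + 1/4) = b^2 - 19*b/4 - 5/4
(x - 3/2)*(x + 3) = x^2 + 3*x/2 - 9/2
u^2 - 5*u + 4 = (u - 4)*(u - 1)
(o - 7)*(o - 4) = o^2 - 11*o + 28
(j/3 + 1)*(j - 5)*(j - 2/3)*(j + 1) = j^4/3 - 5*j^3/9 - 49*j^2/9 - 11*j/9 + 10/3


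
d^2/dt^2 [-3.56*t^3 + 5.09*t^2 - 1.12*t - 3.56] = 10.18 - 21.36*t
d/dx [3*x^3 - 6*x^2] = 3*x*(3*x - 4)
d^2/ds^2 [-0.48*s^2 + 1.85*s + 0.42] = -0.960000000000000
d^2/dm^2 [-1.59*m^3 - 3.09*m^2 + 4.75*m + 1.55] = -9.54*m - 6.18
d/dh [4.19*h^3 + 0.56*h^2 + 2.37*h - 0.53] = 12.57*h^2 + 1.12*h + 2.37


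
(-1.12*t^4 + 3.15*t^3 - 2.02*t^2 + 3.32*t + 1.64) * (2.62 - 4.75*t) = 5.32*t^5 - 17.8969*t^4 + 17.848*t^3 - 21.0624*t^2 + 0.9084*t + 4.2968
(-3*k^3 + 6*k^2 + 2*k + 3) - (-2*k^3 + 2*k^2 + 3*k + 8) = -k^3 + 4*k^2 - k - 5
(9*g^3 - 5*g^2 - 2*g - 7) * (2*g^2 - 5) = 18*g^5 - 10*g^4 - 49*g^3 + 11*g^2 + 10*g + 35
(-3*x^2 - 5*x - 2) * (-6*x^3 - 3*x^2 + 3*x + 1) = 18*x^5 + 39*x^4 + 18*x^3 - 12*x^2 - 11*x - 2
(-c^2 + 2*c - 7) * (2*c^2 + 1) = -2*c^4 + 4*c^3 - 15*c^2 + 2*c - 7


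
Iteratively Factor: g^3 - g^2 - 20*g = (g - 5)*(g^2 + 4*g) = (g - 5)*(g + 4)*(g)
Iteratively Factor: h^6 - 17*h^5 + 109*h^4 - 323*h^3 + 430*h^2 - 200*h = (h - 1)*(h^5 - 16*h^4 + 93*h^3 - 230*h^2 + 200*h) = (h - 4)*(h - 1)*(h^4 - 12*h^3 + 45*h^2 - 50*h) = (h - 4)*(h - 2)*(h - 1)*(h^3 - 10*h^2 + 25*h) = (h - 5)*(h - 4)*(h - 2)*(h - 1)*(h^2 - 5*h) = (h - 5)^2*(h - 4)*(h - 2)*(h - 1)*(h)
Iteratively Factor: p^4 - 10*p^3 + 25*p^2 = (p)*(p^3 - 10*p^2 + 25*p) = p*(p - 5)*(p^2 - 5*p) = p*(p - 5)^2*(p)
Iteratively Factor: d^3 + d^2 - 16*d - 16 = (d + 1)*(d^2 - 16) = (d - 4)*(d + 1)*(d + 4)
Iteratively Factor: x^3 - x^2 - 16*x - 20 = (x + 2)*(x^2 - 3*x - 10) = (x - 5)*(x + 2)*(x + 2)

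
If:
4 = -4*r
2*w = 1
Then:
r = -1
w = 1/2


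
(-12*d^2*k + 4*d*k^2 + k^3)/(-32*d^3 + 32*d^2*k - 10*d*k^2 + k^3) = k*(6*d + k)/(16*d^2 - 8*d*k + k^2)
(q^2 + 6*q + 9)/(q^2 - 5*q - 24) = (q + 3)/(q - 8)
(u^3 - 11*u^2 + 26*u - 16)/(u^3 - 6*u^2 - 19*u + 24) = (u - 2)/(u + 3)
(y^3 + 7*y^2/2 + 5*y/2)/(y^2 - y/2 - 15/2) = y*(y + 1)/(y - 3)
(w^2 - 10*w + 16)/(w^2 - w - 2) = (w - 8)/(w + 1)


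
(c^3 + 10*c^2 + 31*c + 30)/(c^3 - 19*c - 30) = (c + 5)/(c - 5)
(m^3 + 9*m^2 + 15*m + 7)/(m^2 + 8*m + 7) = m + 1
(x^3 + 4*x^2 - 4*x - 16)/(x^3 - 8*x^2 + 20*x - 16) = (x^2 + 6*x + 8)/(x^2 - 6*x + 8)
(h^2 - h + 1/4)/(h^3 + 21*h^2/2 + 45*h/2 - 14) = (h - 1/2)/(h^2 + 11*h + 28)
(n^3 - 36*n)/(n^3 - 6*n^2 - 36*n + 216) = n/(n - 6)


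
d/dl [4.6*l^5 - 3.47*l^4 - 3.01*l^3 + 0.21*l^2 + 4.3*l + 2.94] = 23.0*l^4 - 13.88*l^3 - 9.03*l^2 + 0.42*l + 4.3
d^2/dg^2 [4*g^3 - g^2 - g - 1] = 24*g - 2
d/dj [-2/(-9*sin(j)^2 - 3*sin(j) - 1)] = -6*(6*sin(j) + 1)*cos(j)/(9*sin(j)^2 + 3*sin(j) + 1)^2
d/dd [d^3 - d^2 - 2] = d*(3*d - 2)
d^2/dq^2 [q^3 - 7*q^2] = 6*q - 14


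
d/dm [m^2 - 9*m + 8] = 2*m - 9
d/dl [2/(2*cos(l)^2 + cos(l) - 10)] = 2*(4*cos(l) + 1)*sin(l)/(cos(l) + cos(2*l) - 9)^2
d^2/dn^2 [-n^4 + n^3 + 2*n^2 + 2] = -12*n^2 + 6*n + 4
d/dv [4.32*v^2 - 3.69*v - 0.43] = 8.64*v - 3.69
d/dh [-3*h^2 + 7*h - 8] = 7 - 6*h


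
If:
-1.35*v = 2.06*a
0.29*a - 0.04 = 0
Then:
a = 0.14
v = -0.21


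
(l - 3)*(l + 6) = l^2 + 3*l - 18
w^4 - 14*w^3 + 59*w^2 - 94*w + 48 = (w - 8)*(w - 3)*(w - 2)*(w - 1)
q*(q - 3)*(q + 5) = q^3 + 2*q^2 - 15*q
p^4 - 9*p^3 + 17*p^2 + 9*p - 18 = (p - 6)*(p - 3)*(p - 1)*(p + 1)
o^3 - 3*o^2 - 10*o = o*(o - 5)*(o + 2)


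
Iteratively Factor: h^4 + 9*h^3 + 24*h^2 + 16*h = (h + 1)*(h^3 + 8*h^2 + 16*h) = (h + 1)*(h + 4)*(h^2 + 4*h) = h*(h + 1)*(h + 4)*(h + 4)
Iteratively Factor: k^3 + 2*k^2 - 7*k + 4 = (k + 4)*(k^2 - 2*k + 1) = (k - 1)*(k + 4)*(k - 1)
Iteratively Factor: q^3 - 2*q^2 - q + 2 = (q - 1)*(q^2 - q - 2) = (q - 1)*(q + 1)*(q - 2)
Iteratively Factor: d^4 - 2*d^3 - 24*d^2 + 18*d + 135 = (d + 3)*(d^3 - 5*d^2 - 9*d + 45) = (d - 3)*(d + 3)*(d^2 - 2*d - 15) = (d - 3)*(d + 3)^2*(d - 5)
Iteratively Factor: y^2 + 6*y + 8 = (y + 2)*(y + 4)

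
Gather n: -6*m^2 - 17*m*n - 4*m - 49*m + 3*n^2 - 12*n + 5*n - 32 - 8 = -6*m^2 - 53*m + 3*n^2 + n*(-17*m - 7) - 40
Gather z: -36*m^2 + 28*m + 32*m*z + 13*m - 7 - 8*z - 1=-36*m^2 + 41*m + z*(32*m - 8) - 8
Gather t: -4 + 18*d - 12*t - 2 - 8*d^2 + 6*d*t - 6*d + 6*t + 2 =-8*d^2 + 12*d + t*(6*d - 6) - 4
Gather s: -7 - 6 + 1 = -12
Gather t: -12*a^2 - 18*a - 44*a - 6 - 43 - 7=-12*a^2 - 62*a - 56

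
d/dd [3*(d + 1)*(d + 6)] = 6*d + 21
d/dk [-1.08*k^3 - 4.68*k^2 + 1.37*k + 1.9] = -3.24*k^2 - 9.36*k + 1.37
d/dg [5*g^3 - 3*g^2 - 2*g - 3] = 15*g^2 - 6*g - 2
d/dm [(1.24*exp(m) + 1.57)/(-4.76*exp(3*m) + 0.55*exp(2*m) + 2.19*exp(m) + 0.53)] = (11.8048*exp(3*m) + 21.7376*exp(2*m) - 1.727*exp(m) - 2.7811)*exp(m)/(22.6576*exp(6*m) - 5.236*exp(5*m) - 20.5463*exp(4*m) - 2.6366*exp(3*m) + 5.3791*exp(2*m) + 2.3214*exp(m) + 0.2809)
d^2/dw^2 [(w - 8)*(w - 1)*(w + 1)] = 6*w - 16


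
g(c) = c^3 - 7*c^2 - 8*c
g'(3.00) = -23.00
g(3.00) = -60.00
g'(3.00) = -23.00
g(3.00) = -60.00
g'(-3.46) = 76.35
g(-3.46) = -97.54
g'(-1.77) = 26.18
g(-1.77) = -13.32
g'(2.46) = -24.29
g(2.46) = -47.15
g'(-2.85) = 56.27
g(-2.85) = -57.21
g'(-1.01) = 9.20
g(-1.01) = -0.09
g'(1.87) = -23.69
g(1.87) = -32.90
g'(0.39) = -13.00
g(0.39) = -4.13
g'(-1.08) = 10.62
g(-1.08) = -0.78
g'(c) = 3*c^2 - 14*c - 8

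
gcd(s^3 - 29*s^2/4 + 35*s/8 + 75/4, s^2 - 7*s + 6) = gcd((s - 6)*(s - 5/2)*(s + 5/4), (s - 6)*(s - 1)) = s - 6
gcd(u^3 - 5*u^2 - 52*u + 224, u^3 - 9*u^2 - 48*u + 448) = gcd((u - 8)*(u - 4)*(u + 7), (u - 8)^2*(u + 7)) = u^2 - u - 56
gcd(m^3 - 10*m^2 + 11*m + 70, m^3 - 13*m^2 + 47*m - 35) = m^2 - 12*m + 35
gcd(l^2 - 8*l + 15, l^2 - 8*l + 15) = l^2 - 8*l + 15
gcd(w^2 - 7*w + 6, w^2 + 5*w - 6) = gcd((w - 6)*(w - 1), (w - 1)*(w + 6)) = w - 1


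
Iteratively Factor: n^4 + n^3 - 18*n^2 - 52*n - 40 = (n + 2)*(n^3 - n^2 - 16*n - 20) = (n + 2)^2*(n^2 - 3*n - 10) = (n - 5)*(n + 2)^2*(n + 2)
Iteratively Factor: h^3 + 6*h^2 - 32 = (h - 2)*(h^2 + 8*h + 16) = (h - 2)*(h + 4)*(h + 4)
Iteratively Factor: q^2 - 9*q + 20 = (q - 5)*(q - 4)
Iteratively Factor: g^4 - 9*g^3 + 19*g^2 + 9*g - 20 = (g - 4)*(g^3 - 5*g^2 - g + 5) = (g - 5)*(g - 4)*(g^2 - 1) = (g - 5)*(g - 4)*(g + 1)*(g - 1)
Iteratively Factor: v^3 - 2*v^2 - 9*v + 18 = (v - 2)*(v^2 - 9) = (v - 2)*(v + 3)*(v - 3)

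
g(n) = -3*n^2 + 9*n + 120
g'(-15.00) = 99.00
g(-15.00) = -690.00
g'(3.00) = -9.00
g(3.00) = 120.00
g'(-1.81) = 19.86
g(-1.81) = 93.88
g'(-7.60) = 54.60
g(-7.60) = -121.68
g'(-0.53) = 12.18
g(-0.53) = 114.39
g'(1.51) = -0.06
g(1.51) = 126.75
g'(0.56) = 5.64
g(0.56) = 124.10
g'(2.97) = -8.82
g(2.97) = 120.27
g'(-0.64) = 12.84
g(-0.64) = 113.01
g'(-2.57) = 24.42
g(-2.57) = 77.06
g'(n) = 9 - 6*n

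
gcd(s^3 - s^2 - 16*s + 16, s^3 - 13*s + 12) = s^2 + 3*s - 4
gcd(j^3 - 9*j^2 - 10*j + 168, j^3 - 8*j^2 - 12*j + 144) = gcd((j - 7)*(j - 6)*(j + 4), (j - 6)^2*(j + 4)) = j^2 - 2*j - 24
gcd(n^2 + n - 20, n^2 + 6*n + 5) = n + 5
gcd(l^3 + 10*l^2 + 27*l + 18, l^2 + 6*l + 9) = l + 3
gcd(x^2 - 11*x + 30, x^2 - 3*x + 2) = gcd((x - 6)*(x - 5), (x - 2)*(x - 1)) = 1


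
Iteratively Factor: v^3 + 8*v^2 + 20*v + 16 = (v + 2)*(v^2 + 6*v + 8) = (v + 2)^2*(v + 4)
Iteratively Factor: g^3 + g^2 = (g)*(g^2 + g) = g^2*(g + 1)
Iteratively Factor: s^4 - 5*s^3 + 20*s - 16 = (s - 2)*(s^3 - 3*s^2 - 6*s + 8) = (s - 4)*(s - 2)*(s^2 + s - 2) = (s - 4)*(s - 2)*(s + 2)*(s - 1)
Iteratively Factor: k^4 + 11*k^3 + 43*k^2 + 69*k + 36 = (k + 3)*(k^3 + 8*k^2 + 19*k + 12) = (k + 1)*(k + 3)*(k^2 + 7*k + 12) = (k + 1)*(k + 3)*(k + 4)*(k + 3)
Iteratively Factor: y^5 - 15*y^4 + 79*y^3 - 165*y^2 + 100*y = (y - 4)*(y^4 - 11*y^3 + 35*y^2 - 25*y) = (y - 5)*(y - 4)*(y^3 - 6*y^2 + 5*y) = (y - 5)*(y - 4)*(y - 1)*(y^2 - 5*y) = y*(y - 5)*(y - 4)*(y - 1)*(y - 5)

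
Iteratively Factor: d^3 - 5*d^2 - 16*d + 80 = (d - 4)*(d^2 - d - 20) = (d - 5)*(d - 4)*(d + 4)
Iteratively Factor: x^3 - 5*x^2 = (x)*(x^2 - 5*x) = x^2*(x - 5)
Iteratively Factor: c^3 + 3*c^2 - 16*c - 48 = (c + 4)*(c^2 - c - 12) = (c + 3)*(c + 4)*(c - 4)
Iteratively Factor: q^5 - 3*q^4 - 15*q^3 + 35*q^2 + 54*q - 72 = (q + 2)*(q^4 - 5*q^3 - 5*q^2 + 45*q - 36) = (q + 2)*(q + 3)*(q^3 - 8*q^2 + 19*q - 12) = (q - 3)*(q + 2)*(q + 3)*(q^2 - 5*q + 4) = (q - 4)*(q - 3)*(q + 2)*(q + 3)*(q - 1)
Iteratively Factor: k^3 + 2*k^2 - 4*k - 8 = (k + 2)*(k^2 - 4) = (k + 2)^2*(k - 2)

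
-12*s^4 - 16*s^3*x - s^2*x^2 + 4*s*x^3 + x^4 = (-2*s + x)*(s + x)*(2*s + x)*(3*s + x)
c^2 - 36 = (c - 6)*(c + 6)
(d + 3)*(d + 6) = d^2 + 9*d + 18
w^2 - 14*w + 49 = (w - 7)^2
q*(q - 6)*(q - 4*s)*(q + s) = q^4 - 3*q^3*s - 6*q^3 - 4*q^2*s^2 + 18*q^2*s + 24*q*s^2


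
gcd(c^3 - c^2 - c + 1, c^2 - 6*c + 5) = c - 1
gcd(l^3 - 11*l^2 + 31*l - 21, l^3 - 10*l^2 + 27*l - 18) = l^2 - 4*l + 3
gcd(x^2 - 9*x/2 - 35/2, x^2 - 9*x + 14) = x - 7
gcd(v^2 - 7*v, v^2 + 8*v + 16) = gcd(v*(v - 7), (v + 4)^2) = 1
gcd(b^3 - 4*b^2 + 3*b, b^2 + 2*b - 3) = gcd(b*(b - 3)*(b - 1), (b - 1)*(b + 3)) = b - 1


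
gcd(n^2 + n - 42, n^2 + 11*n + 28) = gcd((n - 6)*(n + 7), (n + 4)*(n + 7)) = n + 7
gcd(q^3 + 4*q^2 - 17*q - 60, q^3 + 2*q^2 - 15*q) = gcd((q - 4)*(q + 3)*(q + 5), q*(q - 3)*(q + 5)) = q + 5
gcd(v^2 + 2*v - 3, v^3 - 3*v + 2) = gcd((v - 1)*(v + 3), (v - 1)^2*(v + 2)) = v - 1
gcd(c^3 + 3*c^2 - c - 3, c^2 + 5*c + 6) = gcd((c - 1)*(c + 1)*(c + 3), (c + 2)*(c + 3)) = c + 3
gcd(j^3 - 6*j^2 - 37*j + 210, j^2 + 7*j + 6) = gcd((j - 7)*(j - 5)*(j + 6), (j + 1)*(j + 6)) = j + 6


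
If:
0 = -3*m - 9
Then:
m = -3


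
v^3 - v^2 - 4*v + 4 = (v - 2)*(v - 1)*(v + 2)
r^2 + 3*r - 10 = (r - 2)*(r + 5)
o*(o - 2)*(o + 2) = o^3 - 4*o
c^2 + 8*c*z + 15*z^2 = (c + 3*z)*(c + 5*z)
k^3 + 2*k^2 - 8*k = k*(k - 2)*(k + 4)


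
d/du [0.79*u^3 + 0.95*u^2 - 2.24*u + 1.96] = 2.37*u^2 + 1.9*u - 2.24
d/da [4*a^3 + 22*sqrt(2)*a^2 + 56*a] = 12*a^2 + 44*sqrt(2)*a + 56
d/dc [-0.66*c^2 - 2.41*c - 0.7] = -1.32*c - 2.41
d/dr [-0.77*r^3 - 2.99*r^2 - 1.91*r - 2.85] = -2.31*r^2 - 5.98*r - 1.91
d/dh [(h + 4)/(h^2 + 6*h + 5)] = (h^2 + 6*h - 2*(h + 3)*(h + 4) + 5)/(h^2 + 6*h + 5)^2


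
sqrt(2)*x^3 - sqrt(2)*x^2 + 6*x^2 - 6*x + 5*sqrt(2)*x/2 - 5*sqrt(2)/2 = (x - 1)*(x + 5*sqrt(2)/2)*(sqrt(2)*x + 1)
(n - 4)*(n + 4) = n^2 - 16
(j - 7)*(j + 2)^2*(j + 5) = j^4 + 2*j^3 - 39*j^2 - 148*j - 140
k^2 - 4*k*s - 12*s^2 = (k - 6*s)*(k + 2*s)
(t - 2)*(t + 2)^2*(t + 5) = t^4 + 7*t^3 + 6*t^2 - 28*t - 40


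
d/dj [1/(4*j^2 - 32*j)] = (4 - j)/(2*j^2*(j - 8)^2)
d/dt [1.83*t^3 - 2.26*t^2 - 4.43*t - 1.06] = 5.49*t^2 - 4.52*t - 4.43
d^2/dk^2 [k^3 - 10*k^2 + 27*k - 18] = 6*k - 20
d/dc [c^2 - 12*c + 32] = 2*c - 12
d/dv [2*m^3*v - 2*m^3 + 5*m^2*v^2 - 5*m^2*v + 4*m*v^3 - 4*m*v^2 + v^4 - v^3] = 2*m^3 + 10*m^2*v - 5*m^2 + 12*m*v^2 - 8*m*v + 4*v^3 - 3*v^2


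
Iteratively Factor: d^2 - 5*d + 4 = (d - 4)*(d - 1)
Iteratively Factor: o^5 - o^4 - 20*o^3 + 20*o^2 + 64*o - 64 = (o - 1)*(o^4 - 20*o^2 + 64) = (o - 2)*(o - 1)*(o^3 + 2*o^2 - 16*o - 32) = (o - 2)*(o - 1)*(o + 2)*(o^2 - 16) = (o - 4)*(o - 2)*(o - 1)*(o + 2)*(o + 4)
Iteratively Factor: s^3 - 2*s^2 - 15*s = (s)*(s^2 - 2*s - 15) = s*(s - 5)*(s + 3)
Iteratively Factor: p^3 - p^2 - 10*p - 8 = (p + 1)*(p^2 - 2*p - 8) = (p - 4)*(p + 1)*(p + 2)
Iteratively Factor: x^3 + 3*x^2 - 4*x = (x)*(x^2 + 3*x - 4) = x*(x + 4)*(x - 1)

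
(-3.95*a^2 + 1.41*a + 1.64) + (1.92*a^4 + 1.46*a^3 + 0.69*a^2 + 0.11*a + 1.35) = 1.92*a^4 + 1.46*a^3 - 3.26*a^2 + 1.52*a + 2.99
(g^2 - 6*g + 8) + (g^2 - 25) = 2*g^2 - 6*g - 17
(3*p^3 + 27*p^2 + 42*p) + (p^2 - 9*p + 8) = 3*p^3 + 28*p^2 + 33*p + 8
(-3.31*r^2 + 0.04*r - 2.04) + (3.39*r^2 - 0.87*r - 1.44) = 0.0800000000000001*r^2 - 0.83*r - 3.48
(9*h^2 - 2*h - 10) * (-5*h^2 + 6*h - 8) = -45*h^4 + 64*h^3 - 34*h^2 - 44*h + 80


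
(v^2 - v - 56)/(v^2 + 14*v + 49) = (v - 8)/(v + 7)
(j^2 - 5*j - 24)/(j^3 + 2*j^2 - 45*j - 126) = (j - 8)/(j^2 - j - 42)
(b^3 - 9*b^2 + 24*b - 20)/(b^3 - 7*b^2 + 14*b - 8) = (b^2 - 7*b + 10)/(b^2 - 5*b + 4)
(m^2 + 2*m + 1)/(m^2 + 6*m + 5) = (m + 1)/(m + 5)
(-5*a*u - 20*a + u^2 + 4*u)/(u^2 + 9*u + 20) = (-5*a + u)/(u + 5)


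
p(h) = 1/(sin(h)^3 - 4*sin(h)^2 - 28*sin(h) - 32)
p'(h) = (-3*sin(h)^2*cos(h) + 8*sin(h)*cos(h) + 28*cos(h))/(sin(h)^3 - 4*sin(h)^2 - 28*sin(h) - 32)^2 = (14 - 3*sin(h))*cos(h)/((sin(h) - 8)^2*(sin(h) + 2)^3)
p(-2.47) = -0.06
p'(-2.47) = -0.06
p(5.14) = -0.09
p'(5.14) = 0.07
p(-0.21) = -0.04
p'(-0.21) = 0.04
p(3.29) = -0.04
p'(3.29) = -0.03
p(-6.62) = -0.04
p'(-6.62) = 0.04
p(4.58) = -0.11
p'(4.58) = -0.03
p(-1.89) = -0.10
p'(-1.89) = -0.06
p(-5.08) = -0.02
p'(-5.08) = 0.00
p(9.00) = -0.02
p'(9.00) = -0.01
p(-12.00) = -0.02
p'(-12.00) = 0.01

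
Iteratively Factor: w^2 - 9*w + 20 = (w - 5)*(w - 4)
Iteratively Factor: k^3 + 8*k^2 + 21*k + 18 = (k + 2)*(k^2 + 6*k + 9) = (k + 2)*(k + 3)*(k + 3)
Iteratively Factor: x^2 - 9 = (x + 3)*(x - 3)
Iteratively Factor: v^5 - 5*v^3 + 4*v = (v + 1)*(v^4 - v^3 - 4*v^2 + 4*v) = (v - 1)*(v + 1)*(v^3 - 4*v) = (v - 1)*(v + 1)*(v + 2)*(v^2 - 2*v) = v*(v - 1)*(v + 1)*(v + 2)*(v - 2)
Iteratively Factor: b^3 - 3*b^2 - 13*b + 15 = (b + 3)*(b^2 - 6*b + 5) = (b - 1)*(b + 3)*(b - 5)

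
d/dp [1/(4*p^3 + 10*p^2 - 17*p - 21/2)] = 4*(-12*p^2 - 20*p + 17)/(8*p^3 + 20*p^2 - 34*p - 21)^2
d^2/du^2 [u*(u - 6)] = 2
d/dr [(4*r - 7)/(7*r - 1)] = 45/(7*r - 1)^2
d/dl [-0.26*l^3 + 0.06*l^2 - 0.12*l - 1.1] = -0.78*l^2 + 0.12*l - 0.12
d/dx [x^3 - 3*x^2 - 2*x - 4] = 3*x^2 - 6*x - 2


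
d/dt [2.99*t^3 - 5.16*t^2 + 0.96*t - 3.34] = 8.97*t^2 - 10.32*t + 0.96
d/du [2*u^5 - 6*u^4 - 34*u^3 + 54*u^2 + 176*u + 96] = 10*u^4 - 24*u^3 - 102*u^2 + 108*u + 176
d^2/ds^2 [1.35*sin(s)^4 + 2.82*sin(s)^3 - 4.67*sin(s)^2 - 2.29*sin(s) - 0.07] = -21.6*sin(s)^4 - 25.38*sin(s)^3 + 34.88*sin(s)^2 + 19.21*sin(s) - 9.34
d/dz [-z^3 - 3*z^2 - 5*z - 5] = -3*z^2 - 6*z - 5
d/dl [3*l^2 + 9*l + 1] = 6*l + 9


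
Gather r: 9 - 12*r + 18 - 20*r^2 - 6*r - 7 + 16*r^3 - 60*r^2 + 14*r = 16*r^3 - 80*r^2 - 4*r + 20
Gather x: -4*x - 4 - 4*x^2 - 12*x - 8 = -4*x^2 - 16*x - 12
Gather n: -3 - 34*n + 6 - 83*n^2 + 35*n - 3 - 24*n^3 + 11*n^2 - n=-24*n^3 - 72*n^2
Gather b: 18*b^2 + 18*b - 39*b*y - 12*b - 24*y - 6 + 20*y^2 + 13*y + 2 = 18*b^2 + b*(6 - 39*y) + 20*y^2 - 11*y - 4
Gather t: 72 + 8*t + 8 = 8*t + 80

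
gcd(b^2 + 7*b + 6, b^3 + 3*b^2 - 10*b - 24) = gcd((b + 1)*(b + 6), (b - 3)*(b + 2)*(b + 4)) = 1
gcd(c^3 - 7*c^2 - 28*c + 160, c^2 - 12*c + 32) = c^2 - 12*c + 32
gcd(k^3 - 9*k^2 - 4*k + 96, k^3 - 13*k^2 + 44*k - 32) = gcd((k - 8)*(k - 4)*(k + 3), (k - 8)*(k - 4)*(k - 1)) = k^2 - 12*k + 32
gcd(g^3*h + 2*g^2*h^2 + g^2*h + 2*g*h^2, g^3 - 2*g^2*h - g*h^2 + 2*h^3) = 1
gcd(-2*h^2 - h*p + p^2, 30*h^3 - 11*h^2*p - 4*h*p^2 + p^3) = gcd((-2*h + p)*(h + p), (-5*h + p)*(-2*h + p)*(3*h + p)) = -2*h + p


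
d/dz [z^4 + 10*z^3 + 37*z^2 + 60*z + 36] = 4*z^3 + 30*z^2 + 74*z + 60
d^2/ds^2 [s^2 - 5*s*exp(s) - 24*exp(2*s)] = -5*s*exp(s) - 96*exp(2*s) - 10*exp(s) + 2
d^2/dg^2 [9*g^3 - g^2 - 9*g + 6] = 54*g - 2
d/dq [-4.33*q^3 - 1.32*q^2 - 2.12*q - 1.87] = -12.99*q^2 - 2.64*q - 2.12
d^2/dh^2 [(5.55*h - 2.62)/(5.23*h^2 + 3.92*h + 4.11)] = ((5.55*h - 2.62)*(10.46*h + 3.92)*(20.92*h + 7.84) - (174.159*h + 16.1068)*(5.23*h^2 + 3.92*h + 4.11))/(5.23*h^2 + 3.92*h + 4.11)^3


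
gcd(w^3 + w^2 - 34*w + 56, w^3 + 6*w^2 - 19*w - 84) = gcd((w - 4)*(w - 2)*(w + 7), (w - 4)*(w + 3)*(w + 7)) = w^2 + 3*w - 28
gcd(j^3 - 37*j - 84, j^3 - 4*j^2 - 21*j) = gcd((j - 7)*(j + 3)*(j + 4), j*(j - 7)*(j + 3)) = j^2 - 4*j - 21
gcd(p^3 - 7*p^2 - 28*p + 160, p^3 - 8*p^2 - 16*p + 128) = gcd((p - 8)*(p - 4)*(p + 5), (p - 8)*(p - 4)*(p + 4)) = p^2 - 12*p + 32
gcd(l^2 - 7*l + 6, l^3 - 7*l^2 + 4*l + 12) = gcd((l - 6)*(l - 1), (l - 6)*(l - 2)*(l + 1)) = l - 6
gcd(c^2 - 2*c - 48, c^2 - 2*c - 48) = c^2 - 2*c - 48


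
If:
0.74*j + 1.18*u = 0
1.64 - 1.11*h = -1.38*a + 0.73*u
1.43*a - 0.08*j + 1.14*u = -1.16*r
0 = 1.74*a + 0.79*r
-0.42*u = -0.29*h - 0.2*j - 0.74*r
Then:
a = 0.20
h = 1.61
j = -0.29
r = -0.45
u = 0.18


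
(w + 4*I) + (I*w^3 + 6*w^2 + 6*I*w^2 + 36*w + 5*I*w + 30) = I*w^3 + 6*w^2 + 6*I*w^2 + 37*w + 5*I*w + 30 + 4*I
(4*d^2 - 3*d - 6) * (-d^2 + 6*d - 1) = -4*d^4 + 27*d^3 - 16*d^2 - 33*d + 6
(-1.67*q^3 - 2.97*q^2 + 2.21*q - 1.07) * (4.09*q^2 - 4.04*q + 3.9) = -6.8303*q^5 - 5.4005*q^4 + 14.5247*q^3 - 24.8877*q^2 + 12.9418*q - 4.173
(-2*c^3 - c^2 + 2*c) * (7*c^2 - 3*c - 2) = -14*c^5 - c^4 + 21*c^3 - 4*c^2 - 4*c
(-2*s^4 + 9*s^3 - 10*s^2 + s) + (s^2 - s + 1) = -2*s^4 + 9*s^3 - 9*s^2 + 1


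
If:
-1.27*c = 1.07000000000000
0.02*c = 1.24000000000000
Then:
No Solution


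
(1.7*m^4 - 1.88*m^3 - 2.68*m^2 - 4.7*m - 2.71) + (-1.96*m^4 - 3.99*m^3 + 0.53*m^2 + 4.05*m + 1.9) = -0.26*m^4 - 5.87*m^3 - 2.15*m^2 - 0.65*m - 0.81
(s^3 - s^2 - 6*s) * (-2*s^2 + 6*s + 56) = -2*s^5 + 8*s^4 + 62*s^3 - 92*s^2 - 336*s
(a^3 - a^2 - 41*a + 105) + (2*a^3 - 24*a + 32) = 3*a^3 - a^2 - 65*a + 137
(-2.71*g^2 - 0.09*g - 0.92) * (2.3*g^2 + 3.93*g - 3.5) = -6.233*g^4 - 10.8573*g^3 + 7.0153*g^2 - 3.3006*g + 3.22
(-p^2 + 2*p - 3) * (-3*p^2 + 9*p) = 3*p^4 - 15*p^3 + 27*p^2 - 27*p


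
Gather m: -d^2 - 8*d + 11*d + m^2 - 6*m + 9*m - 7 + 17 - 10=-d^2 + 3*d + m^2 + 3*m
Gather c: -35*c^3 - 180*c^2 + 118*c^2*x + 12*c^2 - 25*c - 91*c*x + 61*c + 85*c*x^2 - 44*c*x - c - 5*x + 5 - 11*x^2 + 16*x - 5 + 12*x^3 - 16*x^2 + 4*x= -35*c^3 + c^2*(118*x - 168) + c*(85*x^2 - 135*x + 35) + 12*x^3 - 27*x^2 + 15*x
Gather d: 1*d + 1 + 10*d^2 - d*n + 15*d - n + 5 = 10*d^2 + d*(16 - n) - n + 6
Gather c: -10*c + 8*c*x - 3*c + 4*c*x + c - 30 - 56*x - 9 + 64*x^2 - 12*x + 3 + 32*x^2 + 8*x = c*(12*x - 12) + 96*x^2 - 60*x - 36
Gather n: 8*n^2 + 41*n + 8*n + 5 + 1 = 8*n^2 + 49*n + 6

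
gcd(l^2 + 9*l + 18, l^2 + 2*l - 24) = l + 6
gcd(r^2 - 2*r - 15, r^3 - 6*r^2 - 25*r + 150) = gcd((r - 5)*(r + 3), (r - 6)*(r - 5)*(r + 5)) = r - 5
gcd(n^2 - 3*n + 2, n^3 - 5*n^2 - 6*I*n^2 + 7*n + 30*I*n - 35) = 1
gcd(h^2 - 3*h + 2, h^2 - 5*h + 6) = h - 2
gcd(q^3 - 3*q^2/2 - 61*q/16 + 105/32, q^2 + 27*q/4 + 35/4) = q + 7/4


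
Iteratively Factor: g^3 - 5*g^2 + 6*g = (g)*(g^2 - 5*g + 6) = g*(g - 3)*(g - 2)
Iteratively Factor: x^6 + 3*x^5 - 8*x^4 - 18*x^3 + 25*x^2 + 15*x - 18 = (x + 1)*(x^5 + 2*x^4 - 10*x^3 - 8*x^2 + 33*x - 18) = (x - 1)*(x + 1)*(x^4 + 3*x^3 - 7*x^2 - 15*x + 18) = (x - 1)*(x + 1)*(x + 3)*(x^3 - 7*x + 6) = (x - 2)*(x - 1)*(x + 1)*(x + 3)*(x^2 + 2*x - 3) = (x - 2)*(x - 1)^2*(x + 1)*(x + 3)*(x + 3)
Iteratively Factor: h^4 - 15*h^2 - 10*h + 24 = (h + 3)*(h^3 - 3*h^2 - 6*h + 8) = (h - 4)*(h + 3)*(h^2 + h - 2) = (h - 4)*(h - 1)*(h + 3)*(h + 2)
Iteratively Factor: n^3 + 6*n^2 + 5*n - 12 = (n - 1)*(n^2 + 7*n + 12) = (n - 1)*(n + 3)*(n + 4)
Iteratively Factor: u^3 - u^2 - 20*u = (u + 4)*(u^2 - 5*u) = u*(u + 4)*(u - 5)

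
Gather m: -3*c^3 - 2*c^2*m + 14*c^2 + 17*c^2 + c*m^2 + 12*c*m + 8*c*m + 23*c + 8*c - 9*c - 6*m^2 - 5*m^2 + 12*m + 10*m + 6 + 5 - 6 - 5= -3*c^3 + 31*c^2 + 22*c + m^2*(c - 11) + m*(-2*c^2 + 20*c + 22)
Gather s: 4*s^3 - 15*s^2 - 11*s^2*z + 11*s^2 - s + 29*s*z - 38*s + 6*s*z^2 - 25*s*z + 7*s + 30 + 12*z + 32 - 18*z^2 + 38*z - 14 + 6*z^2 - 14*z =4*s^3 + s^2*(-11*z - 4) + s*(6*z^2 + 4*z - 32) - 12*z^2 + 36*z + 48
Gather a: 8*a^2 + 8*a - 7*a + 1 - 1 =8*a^2 + a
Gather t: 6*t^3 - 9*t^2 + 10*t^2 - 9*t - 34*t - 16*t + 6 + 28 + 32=6*t^3 + t^2 - 59*t + 66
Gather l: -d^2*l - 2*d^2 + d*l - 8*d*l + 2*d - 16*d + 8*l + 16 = -2*d^2 - 14*d + l*(-d^2 - 7*d + 8) + 16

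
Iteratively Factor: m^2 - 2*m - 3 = (m - 3)*(m + 1)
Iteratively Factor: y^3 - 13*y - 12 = (y + 3)*(y^2 - 3*y - 4) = (y + 1)*(y + 3)*(y - 4)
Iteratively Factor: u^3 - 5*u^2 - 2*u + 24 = (u - 4)*(u^2 - u - 6) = (u - 4)*(u - 3)*(u + 2)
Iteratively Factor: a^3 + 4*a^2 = (a + 4)*(a^2) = a*(a + 4)*(a)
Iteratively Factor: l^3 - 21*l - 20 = (l + 1)*(l^2 - l - 20) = (l + 1)*(l + 4)*(l - 5)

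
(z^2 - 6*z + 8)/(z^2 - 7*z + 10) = (z - 4)/(z - 5)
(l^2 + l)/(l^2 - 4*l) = (l + 1)/(l - 4)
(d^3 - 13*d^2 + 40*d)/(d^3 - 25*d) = (d - 8)/(d + 5)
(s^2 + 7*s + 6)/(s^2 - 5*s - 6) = (s + 6)/(s - 6)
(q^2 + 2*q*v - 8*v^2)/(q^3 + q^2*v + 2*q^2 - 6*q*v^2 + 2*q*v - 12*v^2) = (q + 4*v)/(q^2 + 3*q*v + 2*q + 6*v)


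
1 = 1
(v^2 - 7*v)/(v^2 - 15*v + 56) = v/(v - 8)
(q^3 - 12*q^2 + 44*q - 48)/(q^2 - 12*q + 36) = (q^2 - 6*q + 8)/(q - 6)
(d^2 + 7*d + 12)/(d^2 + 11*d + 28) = (d + 3)/(d + 7)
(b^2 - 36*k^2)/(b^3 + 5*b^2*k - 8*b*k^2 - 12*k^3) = (b - 6*k)/(b^2 - b*k - 2*k^2)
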